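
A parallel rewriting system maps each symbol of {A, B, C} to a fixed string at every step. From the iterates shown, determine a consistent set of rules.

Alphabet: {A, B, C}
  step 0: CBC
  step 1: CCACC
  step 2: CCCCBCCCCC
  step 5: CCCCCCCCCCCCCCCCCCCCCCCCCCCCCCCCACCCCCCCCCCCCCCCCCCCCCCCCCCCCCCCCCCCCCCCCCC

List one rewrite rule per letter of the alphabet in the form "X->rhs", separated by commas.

  step 1 ⇒ step 2: CCACC ⇒ CC·CC·BC·CC·CC
    A ↦ BC
    C ↦ CC
  step 0 ⇒ step 1: CBC ⇒ CC·A·CC
    B ↦ A

A->BC, B->A, C->CC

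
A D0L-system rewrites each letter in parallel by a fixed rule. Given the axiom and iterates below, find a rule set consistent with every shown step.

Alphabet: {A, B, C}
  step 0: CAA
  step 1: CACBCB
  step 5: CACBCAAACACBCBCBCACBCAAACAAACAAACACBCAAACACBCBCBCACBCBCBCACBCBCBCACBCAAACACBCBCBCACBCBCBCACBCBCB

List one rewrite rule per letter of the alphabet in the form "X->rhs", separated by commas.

  step 0 ⇒ step 1: CAA ⇒ CA·CB·CB
    A ↦ CB
    C ↦ CA
    B ↦ AA  (constrained at step 1)

A->CB, B->AA, C->CA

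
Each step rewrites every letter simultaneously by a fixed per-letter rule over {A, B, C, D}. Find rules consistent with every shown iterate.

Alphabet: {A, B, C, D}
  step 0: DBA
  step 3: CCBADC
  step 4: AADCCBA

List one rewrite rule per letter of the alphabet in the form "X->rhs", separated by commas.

  step 3 ⇒ step 4: CCBADC ⇒ A·A·D·C·CB·A
    A ↦ C
    B ↦ D
    C ↦ A
    D ↦ CB

A->C, B->D, C->A, D->CB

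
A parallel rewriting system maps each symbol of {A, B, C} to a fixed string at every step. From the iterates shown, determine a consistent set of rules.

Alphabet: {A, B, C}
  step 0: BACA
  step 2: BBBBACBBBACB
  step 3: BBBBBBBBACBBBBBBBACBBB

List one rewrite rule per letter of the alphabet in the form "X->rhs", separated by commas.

A->AC, B->BB, C->B

  step 2 ⇒ step 3: BBBBACBBBACB ⇒ BB·BB·BB·BB·AC·B·BB·BB·BB·AC·B·BB
    A ↦ AC
    B ↦ BB
    C ↦ B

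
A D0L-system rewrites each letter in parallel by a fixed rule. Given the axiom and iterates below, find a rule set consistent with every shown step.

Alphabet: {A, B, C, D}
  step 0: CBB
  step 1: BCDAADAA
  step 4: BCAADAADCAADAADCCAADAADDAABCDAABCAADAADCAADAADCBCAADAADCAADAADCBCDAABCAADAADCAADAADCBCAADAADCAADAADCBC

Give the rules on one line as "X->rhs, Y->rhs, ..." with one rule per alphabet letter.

  step 0 ⇒ step 1: CBB ⇒ BC·DAA·DAA
    B ↦ DAA
    C ↦ BC
    A ↦ AAD  (constrained at step 1)
    D ↦ C  (constrained at step 1)

A->AAD, B->DAA, C->BC, D->C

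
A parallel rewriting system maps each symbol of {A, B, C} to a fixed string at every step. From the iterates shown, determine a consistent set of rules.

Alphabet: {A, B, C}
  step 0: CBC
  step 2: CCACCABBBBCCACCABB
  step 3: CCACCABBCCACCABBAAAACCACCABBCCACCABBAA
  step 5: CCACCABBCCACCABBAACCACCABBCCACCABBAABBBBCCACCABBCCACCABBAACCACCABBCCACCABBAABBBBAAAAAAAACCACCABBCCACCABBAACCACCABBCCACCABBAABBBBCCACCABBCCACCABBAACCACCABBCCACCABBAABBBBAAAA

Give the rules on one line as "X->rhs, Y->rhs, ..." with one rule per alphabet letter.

A->BB, B->A, C->CCA

  step 2 ⇒ step 3: CCACCABBBBCCACCABB ⇒ CCA·CCA·BB·CCA·CCA·BB·A·A·A·A·CCA·CCA·BB·CCA·CCA·BB·A·A
    A ↦ BB
    B ↦ A
    C ↦ CCA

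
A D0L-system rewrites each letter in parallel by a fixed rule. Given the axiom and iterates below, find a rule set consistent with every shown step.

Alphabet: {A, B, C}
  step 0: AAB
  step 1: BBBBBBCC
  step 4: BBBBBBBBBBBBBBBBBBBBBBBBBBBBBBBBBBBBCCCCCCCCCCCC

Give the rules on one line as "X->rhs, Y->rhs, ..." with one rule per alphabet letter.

  step 0 ⇒ step 1: AAB ⇒ BBB·BBB·CC
    A ↦ BBB
    B ↦ CC
    C ↦ A  (constrained at step 1)

A->BBB, B->CC, C->A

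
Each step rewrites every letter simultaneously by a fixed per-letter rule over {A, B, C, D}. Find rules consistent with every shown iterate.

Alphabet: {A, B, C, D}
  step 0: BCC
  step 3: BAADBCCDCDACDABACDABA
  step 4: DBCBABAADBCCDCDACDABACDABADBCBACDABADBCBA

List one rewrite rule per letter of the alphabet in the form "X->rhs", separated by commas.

A->BA, B->DBC, C->CD, D->A

  step 3 ⇒ step 4: BAADBCCDCDACDABACDABA ⇒ DBC·BA·BA·A·DBC·CD·CD·A·CD·A·BA·CD·A·BA·DBC·BA·CD·A·BA·DBC·BA
    A ↦ BA
    B ↦ DBC
    C ↦ CD
    D ↦ A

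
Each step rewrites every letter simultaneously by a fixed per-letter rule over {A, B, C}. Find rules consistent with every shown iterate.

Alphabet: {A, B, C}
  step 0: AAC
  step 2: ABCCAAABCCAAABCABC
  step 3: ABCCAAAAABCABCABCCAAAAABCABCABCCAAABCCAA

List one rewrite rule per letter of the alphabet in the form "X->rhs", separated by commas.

  step 2 ⇒ step 3: ABCCAAABCCAAABCABC ⇒ ABC·C·AA·AA·ABC·ABC·ABC·C·AA·AA·ABC·ABC·ABC·C·AA·ABC·C·AA
    A ↦ ABC
    B ↦ C
    C ↦ AA

A->ABC, B->C, C->AA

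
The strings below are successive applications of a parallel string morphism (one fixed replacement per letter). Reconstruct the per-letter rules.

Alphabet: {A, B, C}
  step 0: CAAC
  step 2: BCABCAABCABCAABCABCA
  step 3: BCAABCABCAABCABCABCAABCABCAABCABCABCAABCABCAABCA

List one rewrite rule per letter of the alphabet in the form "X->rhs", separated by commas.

A->BCA, B->BCA, C->A

  step 2 ⇒ step 3: BCABCAABCABCAABCABCA ⇒ BCA·A·BCA·BCA·A·BCA·BCA·BCA·A·BCA·BCA·A·BCA·BCA·BCA·A·BCA·BCA·A·BCA
    A ↦ BCA
    B ↦ BCA
    C ↦ A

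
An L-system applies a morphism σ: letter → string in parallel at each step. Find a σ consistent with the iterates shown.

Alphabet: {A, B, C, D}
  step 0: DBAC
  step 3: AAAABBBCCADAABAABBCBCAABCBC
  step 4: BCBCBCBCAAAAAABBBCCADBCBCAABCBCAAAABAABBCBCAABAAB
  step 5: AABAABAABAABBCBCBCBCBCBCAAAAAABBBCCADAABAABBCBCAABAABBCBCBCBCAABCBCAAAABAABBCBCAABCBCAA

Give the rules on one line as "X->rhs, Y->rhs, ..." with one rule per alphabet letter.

  step 4 ⇒ step 5: BCBCBCBCAAAAAABBBCCADBCBCAABCBCAAAABAABBCBCAABAAB ⇒ AA·B·AA·B·AA·B·AA·B·BC·BC·BC·BC·BC·BC·AA·AA·AA·B·B·BC·CAD·AA·B·AA·B·BC·BC·AA·B·AA·B·BC·BC·BC·BC·AA·BC·BC·AA·AA·B·AA·B·BC·BC·AA·BC·BC·AA
    A ↦ BC
    B ↦ AA
    C ↦ B
    D ↦ CAD

A->BC, B->AA, C->B, D->CAD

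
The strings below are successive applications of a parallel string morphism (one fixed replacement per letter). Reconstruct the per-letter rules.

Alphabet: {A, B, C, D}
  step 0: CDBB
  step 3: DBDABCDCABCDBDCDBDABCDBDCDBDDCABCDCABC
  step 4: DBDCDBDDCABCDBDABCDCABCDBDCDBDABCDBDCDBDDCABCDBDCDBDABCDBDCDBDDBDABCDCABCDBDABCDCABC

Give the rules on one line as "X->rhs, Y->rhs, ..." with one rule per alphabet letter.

  step 3 ⇒ step 4: DBDABCDCABCDBDCDBDABCDBDCDBDDCABCDCABC ⇒ DBD·C·DBD·D·C·ABC·DBD·ABC·D·C·ABC·DBD·C·DBD·ABC·DBD·C·DBD·D·C·ABC·DBD·C·DBD·ABC·DBD·C·DBD·DBD·ABC·D·C·ABC·DBD·ABC·D·C·ABC
    A ↦ D
    B ↦ C
    C ↦ ABC
    D ↦ DBD

A->D, B->C, C->ABC, D->DBD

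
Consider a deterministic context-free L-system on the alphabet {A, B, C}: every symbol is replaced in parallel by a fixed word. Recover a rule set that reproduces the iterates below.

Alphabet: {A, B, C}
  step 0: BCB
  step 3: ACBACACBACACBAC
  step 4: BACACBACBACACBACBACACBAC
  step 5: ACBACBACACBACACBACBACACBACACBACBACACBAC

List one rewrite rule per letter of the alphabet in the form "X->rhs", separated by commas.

A->B, B->AC, C->AC

  step 4 ⇒ step 5: BACACBACBACACBACBACACBAC ⇒ AC·B·AC·B·AC·AC·B·AC·AC·B·AC·B·AC·AC·B·AC·AC·B·AC·B·AC·AC·B·AC
    A ↦ B
    B ↦ AC
    C ↦ AC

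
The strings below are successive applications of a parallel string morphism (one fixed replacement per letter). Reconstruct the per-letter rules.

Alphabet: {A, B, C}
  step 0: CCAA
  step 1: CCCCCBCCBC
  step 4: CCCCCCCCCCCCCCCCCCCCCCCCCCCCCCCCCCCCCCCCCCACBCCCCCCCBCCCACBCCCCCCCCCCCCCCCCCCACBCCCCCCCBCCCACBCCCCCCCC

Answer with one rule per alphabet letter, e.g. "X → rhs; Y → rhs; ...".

  step 0 ⇒ step 1: CCAA ⇒ CC·CC·CBC·CBC
    A ↦ CBC
    C ↦ CC
    B ↦ ACB  (constrained at step 1)

A->CBC, B->ACB, C->CC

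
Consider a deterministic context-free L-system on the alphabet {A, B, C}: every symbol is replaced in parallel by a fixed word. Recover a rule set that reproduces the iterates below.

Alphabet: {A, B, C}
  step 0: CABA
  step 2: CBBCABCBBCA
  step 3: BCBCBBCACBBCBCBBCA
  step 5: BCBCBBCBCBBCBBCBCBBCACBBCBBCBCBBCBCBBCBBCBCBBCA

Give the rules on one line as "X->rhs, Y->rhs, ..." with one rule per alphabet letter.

  step 2 ⇒ step 3: CBBCABCBBCA ⇒ B·CB·CB·B·CA·CB·B·CB·CB·B·CA
    A ↦ CA
    B ↦ CB
    C ↦ B

A->CA, B->CB, C->B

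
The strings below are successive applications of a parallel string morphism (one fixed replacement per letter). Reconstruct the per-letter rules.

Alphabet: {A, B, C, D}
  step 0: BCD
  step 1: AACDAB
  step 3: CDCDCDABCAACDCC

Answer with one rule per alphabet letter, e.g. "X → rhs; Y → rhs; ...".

  step 0 ⇒ step 1: BCD ⇒ AA·CD·AB
    B ↦ AA
    C ↦ CD
    D ↦ AB
    A ↦ C  (constrained at step 1)

A->C, B->AA, C->CD, D->AB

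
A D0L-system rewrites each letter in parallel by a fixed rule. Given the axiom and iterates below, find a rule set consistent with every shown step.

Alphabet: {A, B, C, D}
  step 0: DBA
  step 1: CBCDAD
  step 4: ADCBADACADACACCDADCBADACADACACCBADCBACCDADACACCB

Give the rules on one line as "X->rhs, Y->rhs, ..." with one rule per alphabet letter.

A->AD, B->CD, C->AC, D->CB

  step 0 ⇒ step 1: DBA ⇒ CB·CD·AD
    A ↦ AD
    B ↦ CD
    D ↦ CB
    C ↦ AC  (constrained at step 1)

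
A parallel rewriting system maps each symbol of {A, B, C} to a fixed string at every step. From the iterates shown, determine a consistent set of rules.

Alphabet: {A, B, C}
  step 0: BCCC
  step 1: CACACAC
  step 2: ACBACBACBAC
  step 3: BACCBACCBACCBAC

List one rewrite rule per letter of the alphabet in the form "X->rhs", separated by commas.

  step 2 ⇒ step 3: ACBACBACBAC ⇒ B·AC·C·B·AC·C·B·AC·C·B·AC
    A ↦ B
    B ↦ C
    C ↦ AC

A->B, B->C, C->AC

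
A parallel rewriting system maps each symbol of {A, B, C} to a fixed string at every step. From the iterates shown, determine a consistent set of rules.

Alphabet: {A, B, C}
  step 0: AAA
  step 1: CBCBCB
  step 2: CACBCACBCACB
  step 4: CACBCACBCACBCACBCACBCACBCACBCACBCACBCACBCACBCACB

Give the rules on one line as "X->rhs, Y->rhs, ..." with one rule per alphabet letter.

A->CB, B->CB, C->CA

  step 1 ⇒ step 2: CBCBCB ⇒ CA·CB·CA·CB·CA·CB
    B ↦ CB
    C ↦ CA
  step 0 ⇒ step 1: AAA ⇒ CB·CB·CB
    A ↦ CB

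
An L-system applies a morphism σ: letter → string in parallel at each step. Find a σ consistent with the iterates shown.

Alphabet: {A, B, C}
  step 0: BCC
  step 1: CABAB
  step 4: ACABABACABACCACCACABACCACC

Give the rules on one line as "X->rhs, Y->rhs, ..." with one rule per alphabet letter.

A->AC, B->C, C->AB

  step 0 ⇒ step 1: BCC ⇒ C·AB·AB
    B ↦ C
    C ↦ AB
    A ↦ AC  (constrained at step 1)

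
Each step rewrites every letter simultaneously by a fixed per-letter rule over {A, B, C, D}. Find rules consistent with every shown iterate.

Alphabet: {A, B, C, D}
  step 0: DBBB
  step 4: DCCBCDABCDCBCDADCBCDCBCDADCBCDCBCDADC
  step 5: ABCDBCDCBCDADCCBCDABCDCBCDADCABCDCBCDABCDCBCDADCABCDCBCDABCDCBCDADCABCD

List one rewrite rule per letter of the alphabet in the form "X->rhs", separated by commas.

  step 4 ⇒ step 5: DCCBCDABCDCBCDADCBCDCBCDADCBCDCBCDADC ⇒ A·BCD·BCD·C·BCD·A·DC·C·BCD·A·BCD·C·BCD·A·DC·A·BCD·C·BCD·A·BCD·C·BCD·A·DC·A·BCD·C·BCD·A·BCD·C·BCD·A·DC·A·BCD
    A ↦ DC
    B ↦ C
    C ↦ BCD
    D ↦ A

A->DC, B->C, C->BCD, D->A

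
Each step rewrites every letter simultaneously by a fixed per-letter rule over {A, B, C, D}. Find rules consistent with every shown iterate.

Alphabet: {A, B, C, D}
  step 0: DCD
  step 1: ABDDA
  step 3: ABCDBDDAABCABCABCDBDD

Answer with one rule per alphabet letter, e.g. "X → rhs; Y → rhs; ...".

  step 0 ⇒ step 1: DCD ⇒ A·BDD·A
    C ↦ BDD
    D ↦ A
    A ↦ ABC  (constrained at step 1)
    B ↦ D  (constrained at step 1)

A->ABC, B->D, C->BDD, D->A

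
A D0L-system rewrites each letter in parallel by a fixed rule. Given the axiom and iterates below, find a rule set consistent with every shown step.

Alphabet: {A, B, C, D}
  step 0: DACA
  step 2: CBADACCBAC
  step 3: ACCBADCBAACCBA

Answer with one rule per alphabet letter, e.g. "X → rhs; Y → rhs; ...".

  step 2 ⇒ step 3: CBADACCBAC ⇒ A·C·CB·AD·CB·A·A·C·CB·A
    A ↦ CB
    B ↦ C
    C ↦ A
    D ↦ AD

A->CB, B->C, C->A, D->AD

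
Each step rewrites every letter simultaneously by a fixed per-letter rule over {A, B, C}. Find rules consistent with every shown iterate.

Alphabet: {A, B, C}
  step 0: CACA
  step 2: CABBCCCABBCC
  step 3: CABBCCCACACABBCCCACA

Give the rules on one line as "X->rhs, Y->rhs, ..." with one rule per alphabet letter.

  step 2 ⇒ step 3: CABBCCCABBCC ⇒ CA·BB·C·C·CA·CA·CA·BB·C·C·CA·CA
    A ↦ BB
    B ↦ C
    C ↦ CA

A->BB, B->C, C->CA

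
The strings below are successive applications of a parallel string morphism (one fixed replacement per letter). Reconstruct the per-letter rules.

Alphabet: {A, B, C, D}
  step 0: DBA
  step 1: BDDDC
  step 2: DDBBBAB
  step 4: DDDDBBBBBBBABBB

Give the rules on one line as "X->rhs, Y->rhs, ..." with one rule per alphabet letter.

A->DC, B->DD, C->AB, D->B

  step 1 ⇒ step 2: BDDDC ⇒ DD·B·B·B·AB
    B ↦ DD
    C ↦ AB
    D ↦ B
  step 0 ⇒ step 1: DBA ⇒ B·DD·DC
    A ↦ DC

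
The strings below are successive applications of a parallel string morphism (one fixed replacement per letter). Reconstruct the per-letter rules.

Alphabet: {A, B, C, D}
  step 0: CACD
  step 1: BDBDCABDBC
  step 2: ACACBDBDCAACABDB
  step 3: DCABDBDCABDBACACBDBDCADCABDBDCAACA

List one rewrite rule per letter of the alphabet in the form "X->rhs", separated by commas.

A->DCA, B->A, C->BDB, D->C

  step 2 ⇒ step 3: ACACBDBDCAACABDB ⇒ DCA·BDB·DCA·BDB·A·C·A·C·BDB·DCA·DCA·BDB·DCA·A·C·A
    A ↦ DCA
    B ↦ A
    C ↦ BDB
    D ↦ C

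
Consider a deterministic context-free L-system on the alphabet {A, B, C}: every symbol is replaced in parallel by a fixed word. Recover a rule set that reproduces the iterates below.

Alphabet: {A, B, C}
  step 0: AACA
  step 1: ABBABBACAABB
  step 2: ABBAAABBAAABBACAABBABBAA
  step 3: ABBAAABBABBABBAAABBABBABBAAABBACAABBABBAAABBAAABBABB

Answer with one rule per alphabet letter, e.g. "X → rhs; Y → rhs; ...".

  step 2 ⇒ step 3: ABBAAABBAAABBACAABBABBAA ⇒ ABB·A·A·ABB·ABB·ABB·A·A·ABB·ABB·ABB·A·A·ABB·ACA·ABB·ABB·A·A·ABB·A·A·ABB·ABB
    A ↦ ABB
    B ↦ A
    C ↦ ACA

A->ABB, B->A, C->ACA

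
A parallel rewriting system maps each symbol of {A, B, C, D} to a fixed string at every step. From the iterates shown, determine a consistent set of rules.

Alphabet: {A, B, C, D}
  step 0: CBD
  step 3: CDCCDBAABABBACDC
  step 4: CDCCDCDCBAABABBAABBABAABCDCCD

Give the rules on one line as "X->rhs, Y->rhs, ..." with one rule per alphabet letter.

A->AB, B->BA, C->CD, D->C

  step 3 ⇒ step 4: CDCCDBAABABBACDC ⇒ CD·C·CD·CD·C·BA·AB·AB·BA·AB·BA·BA·AB·CD·C·CD
    A ↦ AB
    B ↦ BA
    C ↦ CD
    D ↦ C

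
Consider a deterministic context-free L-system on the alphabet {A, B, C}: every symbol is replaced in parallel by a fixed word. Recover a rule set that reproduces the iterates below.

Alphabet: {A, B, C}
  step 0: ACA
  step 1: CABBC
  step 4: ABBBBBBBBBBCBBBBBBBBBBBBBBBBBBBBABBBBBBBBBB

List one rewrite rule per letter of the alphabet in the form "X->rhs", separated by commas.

A->C, B->BB, C->ABB

  step 0 ⇒ step 1: ACA ⇒ C·ABB·C
    A ↦ C
    C ↦ ABB
    B ↦ BB  (constrained at step 1)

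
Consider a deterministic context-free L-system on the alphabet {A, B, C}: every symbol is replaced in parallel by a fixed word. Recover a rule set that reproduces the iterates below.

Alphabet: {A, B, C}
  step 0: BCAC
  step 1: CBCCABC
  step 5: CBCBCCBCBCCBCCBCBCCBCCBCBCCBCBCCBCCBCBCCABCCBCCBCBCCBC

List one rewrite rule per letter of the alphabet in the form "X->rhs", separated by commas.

A->CA, B->C, C->BC

  step 0 ⇒ step 1: BCAC ⇒ C·BC·CA·BC
    A ↦ CA
    B ↦ C
    C ↦ BC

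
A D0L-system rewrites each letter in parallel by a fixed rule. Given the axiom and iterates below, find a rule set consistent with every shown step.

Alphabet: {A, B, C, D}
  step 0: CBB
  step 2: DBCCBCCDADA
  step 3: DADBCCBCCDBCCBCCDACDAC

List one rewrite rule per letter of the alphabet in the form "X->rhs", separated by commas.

A->C, B->D, C->BCC, D->DA

  step 2 ⇒ step 3: DBCCBCCDADA ⇒ DA·D·BCC·BCC·D·BCC·BCC·DA·C·DA·C
    A ↦ C
    B ↦ D
    C ↦ BCC
    D ↦ DA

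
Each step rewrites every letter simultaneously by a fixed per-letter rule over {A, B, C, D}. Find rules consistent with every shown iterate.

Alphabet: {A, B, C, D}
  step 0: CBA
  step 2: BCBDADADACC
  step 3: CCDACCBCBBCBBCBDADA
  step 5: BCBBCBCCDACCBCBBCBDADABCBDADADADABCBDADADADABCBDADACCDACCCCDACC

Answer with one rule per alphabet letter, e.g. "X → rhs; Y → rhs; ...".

  step 2 ⇒ step 3: BCBDADADACC ⇒ CC·DA·CC·B·CB·B·CB·B·CB·DA·DA
    A ↦ CB
    B ↦ CC
    C ↦ DA
    D ↦ B

A->CB, B->CC, C->DA, D->B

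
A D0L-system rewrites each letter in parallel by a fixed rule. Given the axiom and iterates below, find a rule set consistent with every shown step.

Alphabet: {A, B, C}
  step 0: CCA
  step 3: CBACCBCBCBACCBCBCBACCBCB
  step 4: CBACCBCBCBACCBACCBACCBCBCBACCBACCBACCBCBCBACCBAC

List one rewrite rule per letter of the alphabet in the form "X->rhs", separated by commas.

A->CB, B->AC, C->CB

  step 3 ⇒ step 4: CBACCBCBCBACCBCBCBACCBCB ⇒ CB·AC·CB·CB·CB·AC·CB·AC·CB·AC·CB·CB·CB·AC·CB·AC·CB·AC·CB·CB·CB·AC·CB·AC
    A ↦ CB
    B ↦ AC
    C ↦ CB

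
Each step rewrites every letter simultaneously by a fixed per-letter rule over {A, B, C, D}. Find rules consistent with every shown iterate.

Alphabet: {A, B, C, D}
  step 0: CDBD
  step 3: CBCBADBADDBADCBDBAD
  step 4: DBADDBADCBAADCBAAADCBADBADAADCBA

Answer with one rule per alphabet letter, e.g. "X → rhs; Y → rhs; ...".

A->CB, B->AD, C->DB, D->A

  step 3 ⇒ step 4: CBCBADBADDBADCBDBAD ⇒ DB·AD·DB·AD·CB·A·AD·CB·A·A·AD·CB·A·DB·AD·A·AD·CB·A
    A ↦ CB
    B ↦ AD
    C ↦ DB
    D ↦ A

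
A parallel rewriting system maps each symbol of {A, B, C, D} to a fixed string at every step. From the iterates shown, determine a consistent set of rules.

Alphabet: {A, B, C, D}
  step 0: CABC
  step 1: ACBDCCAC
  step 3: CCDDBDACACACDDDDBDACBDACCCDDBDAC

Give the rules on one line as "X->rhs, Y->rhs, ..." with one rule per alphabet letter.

A->BD, B->CC, C->AC, D->DD

  step 0 ⇒ step 1: CABC ⇒ AC·BD·CC·AC
    A ↦ BD
    B ↦ CC
    C ↦ AC
    D ↦ DD  (constrained at step 1)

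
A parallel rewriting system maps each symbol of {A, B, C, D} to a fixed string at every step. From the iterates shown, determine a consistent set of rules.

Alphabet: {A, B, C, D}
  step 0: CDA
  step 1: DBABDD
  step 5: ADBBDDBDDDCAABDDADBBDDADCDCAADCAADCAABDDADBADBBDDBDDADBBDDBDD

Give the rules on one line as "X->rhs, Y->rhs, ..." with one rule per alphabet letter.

  step 0 ⇒ step 1: CDA ⇒ DB·A·BDD
    A ↦ BDD
    C ↦ DB
    D ↦ A
    B ↦ DC  (constrained at step 1)

A->BDD, B->DC, C->DB, D->A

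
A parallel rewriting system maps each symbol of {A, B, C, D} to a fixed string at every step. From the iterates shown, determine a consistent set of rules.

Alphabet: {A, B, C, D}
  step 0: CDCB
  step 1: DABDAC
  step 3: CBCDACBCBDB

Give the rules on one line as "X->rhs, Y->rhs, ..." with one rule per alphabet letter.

  step 0 ⇒ step 1: CDCB ⇒ DA·B·DA·C
    B ↦ C
    C ↦ DA
    D ↦ B
    A ↦ DB  (constrained at step 1)

A->DB, B->C, C->DA, D->B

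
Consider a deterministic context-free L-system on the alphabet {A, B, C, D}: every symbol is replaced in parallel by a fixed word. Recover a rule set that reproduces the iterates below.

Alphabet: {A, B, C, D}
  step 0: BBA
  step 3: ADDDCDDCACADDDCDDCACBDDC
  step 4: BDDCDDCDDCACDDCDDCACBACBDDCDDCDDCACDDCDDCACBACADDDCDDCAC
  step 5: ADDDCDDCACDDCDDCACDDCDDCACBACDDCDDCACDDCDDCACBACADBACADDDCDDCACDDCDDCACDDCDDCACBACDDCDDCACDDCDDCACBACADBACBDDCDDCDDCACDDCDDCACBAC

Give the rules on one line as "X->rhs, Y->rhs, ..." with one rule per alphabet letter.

  step 4 ⇒ step 5: BDDCDDCDDCACDDCDDCACBACBDDCDDCDDCACDDCDDCACBACADDDCDDCAC ⇒ AD·DDC·DDC·AC·DDC·DDC·AC·DDC·DDC·AC·B·AC·DDC·DDC·AC·DDC·DDC·AC·B·AC·AD·B·AC·AD·DDC·DDC·AC·DDC·DDC·AC·DDC·DDC·AC·B·AC·DDC·DDC·AC·DDC·DDC·AC·B·AC·AD·B·AC·B·DDC·DDC·DDC·AC·DDC·DDC·AC·B·AC
    A ↦ B
    B ↦ AD
    C ↦ AC
    D ↦ DDC

A->B, B->AD, C->AC, D->DDC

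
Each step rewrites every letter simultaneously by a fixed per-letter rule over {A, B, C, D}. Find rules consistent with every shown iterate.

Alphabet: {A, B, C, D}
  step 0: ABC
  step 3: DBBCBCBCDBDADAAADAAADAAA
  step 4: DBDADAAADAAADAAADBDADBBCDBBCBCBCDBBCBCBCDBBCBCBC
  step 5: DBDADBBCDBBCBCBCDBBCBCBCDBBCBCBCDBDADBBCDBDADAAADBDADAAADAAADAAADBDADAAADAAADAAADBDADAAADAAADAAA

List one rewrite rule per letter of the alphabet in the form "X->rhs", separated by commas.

  step 4 ⇒ step 5: DBDADAAADAAADAAADBDADBBCDBBCBCBCDBBCBCBCDBBCBCBC ⇒ DB·DA·DB·BC·DB·BC·BC·BC·DB·BC·BC·BC·DB·BC·BC·BC·DB·DA·DB·BC·DB·DA·DA·AA·DB·DA·DA·AA·DA·AA·DA·AA·DB·DA·DA·AA·DA·AA·DA·AA·DB·DA·DA·AA·DA·AA·DA·AA
    A ↦ BC
    B ↦ DA
    C ↦ AA
    D ↦ DB

A->BC, B->DA, C->AA, D->DB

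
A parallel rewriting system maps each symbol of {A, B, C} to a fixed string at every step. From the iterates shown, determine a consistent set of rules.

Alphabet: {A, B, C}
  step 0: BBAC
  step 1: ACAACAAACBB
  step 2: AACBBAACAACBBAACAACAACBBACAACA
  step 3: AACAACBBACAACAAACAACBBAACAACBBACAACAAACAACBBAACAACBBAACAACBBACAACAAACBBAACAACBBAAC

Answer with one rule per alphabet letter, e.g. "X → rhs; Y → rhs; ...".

  step 2 ⇒ step 3: AACBBAACAACBBAACAACAACBBACAACA ⇒ AAC·AAC·BB·ACA·ACA·AAC·AAC·BB·AAC·AAC·BB·ACA·ACA·AAC·AAC·BB·AAC·AAC·BB·AAC·AAC·BB·ACA·ACA·AAC·BB·AAC·AAC·BB·AAC
    A ↦ AAC
    B ↦ ACA
    C ↦ BB

A->AAC, B->ACA, C->BB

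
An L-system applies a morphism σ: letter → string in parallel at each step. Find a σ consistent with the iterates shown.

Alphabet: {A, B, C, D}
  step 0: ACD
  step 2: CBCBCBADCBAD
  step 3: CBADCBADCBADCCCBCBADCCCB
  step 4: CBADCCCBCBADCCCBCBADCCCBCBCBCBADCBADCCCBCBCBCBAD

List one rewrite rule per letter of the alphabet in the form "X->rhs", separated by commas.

A->CC, B->AD, C->CB, D->CB

  step 3 ⇒ step 4: CBADCBADCBADCCCBCBADCCCB ⇒ CB·AD·CC·CB·CB·AD·CC·CB·CB·AD·CC·CB·CB·CB·CB·AD·CB·AD·CC·CB·CB·CB·CB·AD
    A ↦ CC
    B ↦ AD
    C ↦ CB
    D ↦ CB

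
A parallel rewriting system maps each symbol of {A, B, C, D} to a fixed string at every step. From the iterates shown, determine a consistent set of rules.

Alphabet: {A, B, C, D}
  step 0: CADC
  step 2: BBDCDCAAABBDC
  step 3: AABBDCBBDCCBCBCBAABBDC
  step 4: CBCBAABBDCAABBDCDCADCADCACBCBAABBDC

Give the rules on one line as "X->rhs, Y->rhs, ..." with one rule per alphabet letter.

A->CB, B->A, C->DC, D->BB

  step 3 ⇒ step 4: AABBDCBBDCCBCBCBAABBDC ⇒ CB·CB·A·A·BB·DC·A·A·BB·DC·DC·A·DC·A·DC·A·CB·CB·A·A·BB·DC
    A ↦ CB
    B ↦ A
    C ↦ DC
    D ↦ BB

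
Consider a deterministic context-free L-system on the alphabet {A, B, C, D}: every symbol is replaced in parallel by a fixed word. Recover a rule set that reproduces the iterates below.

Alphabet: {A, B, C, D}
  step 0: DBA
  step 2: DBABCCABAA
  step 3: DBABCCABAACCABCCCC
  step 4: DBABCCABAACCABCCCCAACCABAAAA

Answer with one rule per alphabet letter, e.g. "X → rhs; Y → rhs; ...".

  step 3 ⇒ step 4: DBABCCABAACCABCCCC ⇒ DB·AB·CC·AB·A·A·CC·AB·CC·CC·A·A·CC·AB·A·A·A·A
    A ↦ CC
    B ↦ AB
    C ↦ A
    D ↦ DB

A->CC, B->AB, C->A, D->DB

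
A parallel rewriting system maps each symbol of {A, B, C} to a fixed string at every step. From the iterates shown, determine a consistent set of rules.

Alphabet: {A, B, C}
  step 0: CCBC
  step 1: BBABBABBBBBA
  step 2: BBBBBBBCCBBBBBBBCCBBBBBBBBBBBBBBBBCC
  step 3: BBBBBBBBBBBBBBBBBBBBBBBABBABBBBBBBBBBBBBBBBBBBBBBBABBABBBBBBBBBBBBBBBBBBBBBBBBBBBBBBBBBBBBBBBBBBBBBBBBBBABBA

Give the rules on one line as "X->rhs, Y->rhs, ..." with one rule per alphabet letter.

A->BCC, B->BBB, C->BBA

  step 2 ⇒ step 3: BBBBBBBCCBBBBBBBCCBBBBBBBBBBBBBBBBCC ⇒ BBB·BBB·BBB·BBB·BBB·BBB·BBB·BBA·BBA·BBB·BBB·BBB·BBB·BBB·BBB·BBB·BBA·BBA·BBB·BBB·BBB·BBB·BBB·BBB·BBB·BBB·BBB·BBB·BBB·BBB·BBB·BBB·BBB·BBB·BBA·BBA
    B ↦ BBB
    C ↦ BBA
  step 1 ⇒ step 2: BBABBABBBBBA ⇒ BBB·BBB·BCC·BBB·BBB·BCC·BBB·BBB·BBB·BBB·BBB·BCC
    A ↦ BCC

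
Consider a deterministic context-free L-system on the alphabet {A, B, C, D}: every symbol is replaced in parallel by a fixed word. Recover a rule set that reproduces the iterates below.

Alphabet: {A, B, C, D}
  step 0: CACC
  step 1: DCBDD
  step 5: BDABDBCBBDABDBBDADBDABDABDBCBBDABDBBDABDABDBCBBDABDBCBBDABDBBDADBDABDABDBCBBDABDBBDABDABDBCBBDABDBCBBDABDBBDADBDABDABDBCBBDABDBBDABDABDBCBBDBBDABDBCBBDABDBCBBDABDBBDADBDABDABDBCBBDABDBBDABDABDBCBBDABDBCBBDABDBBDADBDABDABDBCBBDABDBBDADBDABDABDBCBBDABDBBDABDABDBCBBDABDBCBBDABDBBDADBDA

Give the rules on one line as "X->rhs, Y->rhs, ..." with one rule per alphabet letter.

  step 0 ⇒ step 1: CACC ⇒ D·CB·D·D
    A ↦ CB
    C ↦ D
    B ↦ BDA  (constrained at step 1)
    D ↦ BDB  (constrained at step 1)

A->CB, B->BDA, C->D, D->BDB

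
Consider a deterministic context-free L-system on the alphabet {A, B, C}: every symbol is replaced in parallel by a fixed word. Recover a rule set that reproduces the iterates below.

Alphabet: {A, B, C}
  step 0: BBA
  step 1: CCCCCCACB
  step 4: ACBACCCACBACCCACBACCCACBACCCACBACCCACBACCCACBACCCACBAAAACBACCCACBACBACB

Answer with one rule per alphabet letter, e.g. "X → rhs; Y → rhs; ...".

A->ACB, B->CCC, C->A

  step 0 ⇒ step 1: BBA ⇒ CCC·CCC·ACB
    A ↦ ACB
    B ↦ CCC
    C ↦ A  (constrained at step 1)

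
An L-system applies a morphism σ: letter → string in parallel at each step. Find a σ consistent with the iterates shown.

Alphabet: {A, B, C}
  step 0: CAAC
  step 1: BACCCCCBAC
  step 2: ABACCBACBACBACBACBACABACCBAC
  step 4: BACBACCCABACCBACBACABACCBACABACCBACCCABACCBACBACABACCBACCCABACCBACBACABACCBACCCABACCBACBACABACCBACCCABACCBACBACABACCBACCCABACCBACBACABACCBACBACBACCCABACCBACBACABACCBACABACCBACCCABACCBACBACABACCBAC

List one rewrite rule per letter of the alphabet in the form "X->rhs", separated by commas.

A->CC, B->ABA, C->BAC

  step 1 ⇒ step 2: BACCCCCBAC ⇒ ABA·CC·BAC·BAC·BAC·BAC·BAC·ABA·CC·BAC
    A ↦ CC
    B ↦ ABA
    C ↦ BAC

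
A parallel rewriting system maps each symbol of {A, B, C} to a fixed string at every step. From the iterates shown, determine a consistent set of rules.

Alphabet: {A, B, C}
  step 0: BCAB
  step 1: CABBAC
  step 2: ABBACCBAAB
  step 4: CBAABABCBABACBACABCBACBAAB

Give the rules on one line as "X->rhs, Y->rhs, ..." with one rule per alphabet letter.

A->BA, B->C, C->AB

  step 1 ⇒ step 2: CABBAC ⇒ AB·BA·C·C·BA·AB
    A ↦ BA
    B ↦ C
    C ↦ AB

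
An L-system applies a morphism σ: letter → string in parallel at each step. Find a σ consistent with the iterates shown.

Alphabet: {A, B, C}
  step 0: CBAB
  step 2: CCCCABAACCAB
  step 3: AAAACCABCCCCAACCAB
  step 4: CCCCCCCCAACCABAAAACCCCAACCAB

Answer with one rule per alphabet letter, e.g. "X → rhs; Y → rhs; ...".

  step 3 ⇒ step 4: AAAACCABCCCCAACCAB ⇒ CC·CC·CC·CC·A·A·CC·AB·A·A·A·A·CC·CC·A·A·CC·AB
    A ↦ CC
    B ↦ AB
    C ↦ A

A->CC, B->AB, C->A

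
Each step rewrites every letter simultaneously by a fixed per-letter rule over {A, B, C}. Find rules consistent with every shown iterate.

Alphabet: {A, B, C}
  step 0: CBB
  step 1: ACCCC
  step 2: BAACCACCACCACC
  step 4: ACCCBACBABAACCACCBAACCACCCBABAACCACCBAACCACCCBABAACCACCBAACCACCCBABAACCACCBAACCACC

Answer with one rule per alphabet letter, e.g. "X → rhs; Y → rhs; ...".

  step 1 ⇒ step 2: ACCCC ⇒ BA·ACC·ACC·ACC·ACC
    A ↦ BA
    C ↦ ACC
  step 0 ⇒ step 1: CBB ⇒ ACC·C·C
    B ↦ C

A->BA, B->C, C->ACC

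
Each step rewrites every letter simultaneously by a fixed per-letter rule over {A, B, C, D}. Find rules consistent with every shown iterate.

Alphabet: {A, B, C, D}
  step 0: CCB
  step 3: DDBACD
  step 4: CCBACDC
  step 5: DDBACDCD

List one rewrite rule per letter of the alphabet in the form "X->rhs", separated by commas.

A->C, B->BA, C->D, D->C

  step 4 ⇒ step 5: CCBACDC ⇒ D·D·BA·C·D·C·D
    A ↦ C
    B ↦ BA
    C ↦ D
    D ↦ C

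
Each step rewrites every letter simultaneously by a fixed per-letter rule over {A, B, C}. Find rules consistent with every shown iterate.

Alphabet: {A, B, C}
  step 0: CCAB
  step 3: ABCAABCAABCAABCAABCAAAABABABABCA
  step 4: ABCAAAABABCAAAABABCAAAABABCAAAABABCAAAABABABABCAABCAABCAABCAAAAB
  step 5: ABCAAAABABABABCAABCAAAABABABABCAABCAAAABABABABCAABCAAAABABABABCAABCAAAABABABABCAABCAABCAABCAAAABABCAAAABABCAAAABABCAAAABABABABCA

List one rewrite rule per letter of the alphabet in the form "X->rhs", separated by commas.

A->AB, B->CA, C->AA

  step 4 ⇒ step 5: ABCAAAABABCAAAABABCAAAABABCAAAABABCAAAABABABABCAABCAABCAABCAAAAB ⇒ AB·CA·AA·AB·AB·AB·AB·CA·AB·CA·AA·AB·AB·AB·AB·CA·AB·CA·AA·AB·AB·AB·AB·CA·AB·CA·AA·AB·AB·AB·AB·CA·AB·CA·AA·AB·AB·AB·AB·CA·AB·CA·AB·CA·AB·CA·AA·AB·AB·CA·AA·AB·AB·CA·AA·AB·AB·CA·AA·AB·AB·AB·AB·CA
    A ↦ AB
    B ↦ CA
    C ↦ AA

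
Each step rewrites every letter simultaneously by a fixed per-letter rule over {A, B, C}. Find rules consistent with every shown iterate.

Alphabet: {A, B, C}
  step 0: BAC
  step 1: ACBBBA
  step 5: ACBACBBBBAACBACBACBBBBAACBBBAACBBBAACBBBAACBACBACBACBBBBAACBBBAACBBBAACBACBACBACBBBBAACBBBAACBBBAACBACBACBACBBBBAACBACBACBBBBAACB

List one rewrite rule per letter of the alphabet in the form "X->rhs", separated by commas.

  step 0 ⇒ step 1: BAC ⇒ ACB·B·BA
    A ↦ B
    B ↦ ACB
    C ↦ BA

A->B, B->ACB, C->BA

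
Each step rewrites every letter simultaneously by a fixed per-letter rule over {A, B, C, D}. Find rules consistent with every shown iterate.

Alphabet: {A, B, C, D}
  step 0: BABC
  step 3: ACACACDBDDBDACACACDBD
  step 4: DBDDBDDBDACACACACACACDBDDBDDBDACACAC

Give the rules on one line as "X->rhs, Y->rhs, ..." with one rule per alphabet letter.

A->DB, B->AC, C->D, D->AC

  step 3 ⇒ step 4: ACACACDBDDBDACACACDBD ⇒ DB·D·DB·D·DB·D·AC·AC·AC·AC·AC·AC·DB·D·DB·D·DB·D·AC·AC·AC
    A ↦ DB
    B ↦ AC
    C ↦ D
    D ↦ AC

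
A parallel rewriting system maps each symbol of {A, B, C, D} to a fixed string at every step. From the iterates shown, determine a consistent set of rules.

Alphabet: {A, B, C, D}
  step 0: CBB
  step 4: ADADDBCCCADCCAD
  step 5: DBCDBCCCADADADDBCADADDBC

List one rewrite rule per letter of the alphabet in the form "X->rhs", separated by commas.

  step 4 ⇒ step 5: ADADDBCCCADCCAD ⇒ DB·C·DB·C·C·C·AD·AD·AD·DB·C·AD·AD·DB·C
    A ↦ DB
    B ↦ C
    C ↦ AD
    D ↦ C

A->DB, B->C, C->AD, D->C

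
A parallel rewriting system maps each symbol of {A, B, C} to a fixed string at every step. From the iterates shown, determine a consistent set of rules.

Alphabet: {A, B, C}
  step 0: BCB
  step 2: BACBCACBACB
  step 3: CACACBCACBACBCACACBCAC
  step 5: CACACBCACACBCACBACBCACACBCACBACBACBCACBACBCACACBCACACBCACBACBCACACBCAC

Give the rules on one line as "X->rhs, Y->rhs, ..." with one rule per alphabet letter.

A->AC, B->CAC, C->B

  step 2 ⇒ step 3: BACBCACBACB ⇒ CAC·AC·B·CAC·B·AC·B·CAC·AC·B·CAC
    A ↦ AC
    B ↦ CAC
    C ↦ B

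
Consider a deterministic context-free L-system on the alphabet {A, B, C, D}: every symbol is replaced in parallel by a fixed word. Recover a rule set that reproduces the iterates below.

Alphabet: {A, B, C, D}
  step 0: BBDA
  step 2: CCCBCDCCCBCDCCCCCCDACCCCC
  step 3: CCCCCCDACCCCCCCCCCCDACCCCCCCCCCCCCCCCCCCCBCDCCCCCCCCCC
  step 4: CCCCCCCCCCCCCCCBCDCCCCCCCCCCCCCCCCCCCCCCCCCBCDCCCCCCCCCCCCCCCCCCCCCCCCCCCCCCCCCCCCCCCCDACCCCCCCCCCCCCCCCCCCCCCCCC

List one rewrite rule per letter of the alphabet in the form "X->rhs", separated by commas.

A->BCD, B->DA, C->CC, D->CCC

  step 3 ⇒ step 4: CCCCCCDACCCCCCCCCCCDACCCCCCCCCCCCCCCCCCCCBCDCCCCCCCCCC ⇒ CC·CC·CC·CC·CC·CC·CCC·BCD·CC·CC·CC·CC·CC·CC·CC·CC·CC·CC·CC·CCC·BCD·CC·CC·CC·CC·CC·CC·CC·CC·CC·CC·CC·CC·CC·CC·CC·CC·CC·CC·CC·CC·DA·CC·CCC·CC·CC·CC·CC·CC·CC·CC·CC·CC·CC
    A ↦ BCD
    B ↦ DA
    C ↦ CC
    D ↦ CCC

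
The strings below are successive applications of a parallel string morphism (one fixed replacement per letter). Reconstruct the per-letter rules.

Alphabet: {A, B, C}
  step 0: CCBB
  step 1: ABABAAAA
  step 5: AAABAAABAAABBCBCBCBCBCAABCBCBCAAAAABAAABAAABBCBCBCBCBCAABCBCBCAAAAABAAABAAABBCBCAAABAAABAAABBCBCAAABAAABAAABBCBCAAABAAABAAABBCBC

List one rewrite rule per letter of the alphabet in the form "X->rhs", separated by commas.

A->BC, B->AA, C->AB

  step 0 ⇒ step 1: CCBB ⇒ AB·AB·AA·AA
    B ↦ AA
    C ↦ AB
    A ↦ BC  (constrained at step 1)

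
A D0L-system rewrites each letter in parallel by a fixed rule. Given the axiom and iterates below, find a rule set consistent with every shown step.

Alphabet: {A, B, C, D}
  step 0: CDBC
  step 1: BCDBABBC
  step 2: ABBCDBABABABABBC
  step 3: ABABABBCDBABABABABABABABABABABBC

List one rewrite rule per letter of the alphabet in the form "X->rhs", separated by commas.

A->AB, B->AB, C->BC, D->DB

  step 2 ⇒ step 3: ABBCDBABABABABBC ⇒ AB·AB·AB·BC·DB·AB·AB·AB·AB·AB·AB·AB·AB·AB·AB·BC
    A ↦ AB
    B ↦ AB
    C ↦ BC
    D ↦ DB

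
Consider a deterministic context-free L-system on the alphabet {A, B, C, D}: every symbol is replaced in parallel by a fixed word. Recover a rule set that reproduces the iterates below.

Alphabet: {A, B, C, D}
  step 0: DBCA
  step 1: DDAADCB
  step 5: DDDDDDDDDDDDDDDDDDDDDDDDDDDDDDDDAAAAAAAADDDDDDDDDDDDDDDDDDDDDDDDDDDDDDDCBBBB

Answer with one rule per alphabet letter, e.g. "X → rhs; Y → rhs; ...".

  step 0 ⇒ step 1: DBCA ⇒ DD·AA·DC·B
    A ↦ B
    B ↦ AA
    C ↦ DC
    D ↦ DD

A->B, B->AA, C->DC, D->DD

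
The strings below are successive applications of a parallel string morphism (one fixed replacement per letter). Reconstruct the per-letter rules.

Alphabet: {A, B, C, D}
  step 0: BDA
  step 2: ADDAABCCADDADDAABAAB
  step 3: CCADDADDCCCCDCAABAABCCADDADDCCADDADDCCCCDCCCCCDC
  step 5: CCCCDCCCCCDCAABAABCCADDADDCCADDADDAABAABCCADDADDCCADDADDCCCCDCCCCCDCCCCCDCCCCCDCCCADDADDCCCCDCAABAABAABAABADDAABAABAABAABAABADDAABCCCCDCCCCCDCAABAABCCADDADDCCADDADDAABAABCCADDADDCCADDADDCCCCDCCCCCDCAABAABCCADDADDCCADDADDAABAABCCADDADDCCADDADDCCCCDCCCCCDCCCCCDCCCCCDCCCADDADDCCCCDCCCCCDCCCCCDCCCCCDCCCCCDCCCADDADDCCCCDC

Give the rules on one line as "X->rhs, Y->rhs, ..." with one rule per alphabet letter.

  step 2 ⇒ step 3: ADDAABCCADDADDAABAAB ⇒ CC·ADD·ADD·CC·CC·DC·AAB·AAB·CC·ADD·ADD·CC·ADD·ADD·CC·CC·DC·CC·CC·DC
    A ↦ CC
    B ↦ DC
    C ↦ AAB
    D ↦ ADD

A->CC, B->DC, C->AAB, D->ADD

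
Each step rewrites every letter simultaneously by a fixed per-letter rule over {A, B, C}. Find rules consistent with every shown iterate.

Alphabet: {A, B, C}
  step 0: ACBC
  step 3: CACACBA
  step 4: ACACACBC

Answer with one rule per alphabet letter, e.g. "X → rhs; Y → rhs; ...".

A->C, B->CB, C->A

  step 3 ⇒ step 4: CACACBA ⇒ A·C·A·C·A·CB·C
    A ↦ C
    B ↦ CB
    C ↦ A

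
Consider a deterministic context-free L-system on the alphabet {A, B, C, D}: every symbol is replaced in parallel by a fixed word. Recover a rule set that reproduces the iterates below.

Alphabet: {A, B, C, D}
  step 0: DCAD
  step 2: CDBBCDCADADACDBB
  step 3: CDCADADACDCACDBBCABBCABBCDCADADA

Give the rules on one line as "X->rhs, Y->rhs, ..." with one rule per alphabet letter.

A->BB, B->DA, C->CD, D->CA

  step 2 ⇒ step 3: CDBBCDCADADACDBB ⇒ CD·CA·DA·DA·CD·CA·CD·BB·CA·BB·CA·BB·CD·CA·DA·DA
    A ↦ BB
    B ↦ DA
    C ↦ CD
    D ↦ CA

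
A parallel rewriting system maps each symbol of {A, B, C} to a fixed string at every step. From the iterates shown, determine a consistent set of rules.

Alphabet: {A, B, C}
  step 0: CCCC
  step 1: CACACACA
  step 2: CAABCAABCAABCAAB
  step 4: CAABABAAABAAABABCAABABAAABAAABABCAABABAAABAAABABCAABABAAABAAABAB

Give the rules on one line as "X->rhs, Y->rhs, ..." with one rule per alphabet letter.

  step 1 ⇒ step 2: CACACACA ⇒ CA·AB·CA·AB·CA·AB·CA·AB
    A ↦ AB
    C ↦ CA
    B ↦ AA  (constrained at step 2)

A->AB, B->AA, C->CA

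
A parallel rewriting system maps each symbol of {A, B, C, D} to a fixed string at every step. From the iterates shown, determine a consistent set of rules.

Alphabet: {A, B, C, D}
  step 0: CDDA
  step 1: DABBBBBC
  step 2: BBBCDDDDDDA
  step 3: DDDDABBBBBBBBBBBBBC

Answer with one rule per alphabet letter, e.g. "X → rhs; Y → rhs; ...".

  step 2 ⇒ step 3: BBBCDDDDDDA ⇒ D·D·D·DA·BB·BB·BB·BB·BB·BB·BC
    A ↦ BC
    B ↦ D
    C ↦ DA
    D ↦ BB

A->BC, B->D, C->DA, D->BB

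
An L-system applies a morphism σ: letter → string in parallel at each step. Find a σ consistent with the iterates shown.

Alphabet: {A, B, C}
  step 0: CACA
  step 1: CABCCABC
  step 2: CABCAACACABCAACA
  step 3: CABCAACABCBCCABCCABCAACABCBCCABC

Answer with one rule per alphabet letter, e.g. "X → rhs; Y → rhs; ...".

A->BC, B->AA, C->CA

  step 2 ⇒ step 3: CABCAACACABCAACA ⇒ CA·BC·AA·CA·BC·BC·CA·BC·CA·BC·AA·CA·BC·BC·CA·BC
    A ↦ BC
    B ↦ AA
    C ↦ CA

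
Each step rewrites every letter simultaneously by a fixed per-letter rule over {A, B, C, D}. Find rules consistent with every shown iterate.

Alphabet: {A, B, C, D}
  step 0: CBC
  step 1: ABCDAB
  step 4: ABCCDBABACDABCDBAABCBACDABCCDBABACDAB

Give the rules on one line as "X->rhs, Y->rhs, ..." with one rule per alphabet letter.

  step 0 ⇒ step 1: CBC ⇒ AB·CD·AB
    B ↦ CD
    C ↦ AB
    A ↦ BA  (constrained at step 1)
    D ↦ C  (constrained at step 1)

A->BA, B->CD, C->AB, D->C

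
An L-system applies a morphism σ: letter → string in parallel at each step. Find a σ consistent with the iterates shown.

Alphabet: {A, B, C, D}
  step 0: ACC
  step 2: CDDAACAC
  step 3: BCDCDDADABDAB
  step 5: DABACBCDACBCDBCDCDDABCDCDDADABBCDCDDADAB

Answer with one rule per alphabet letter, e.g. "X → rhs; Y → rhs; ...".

A->DA, B->AC, C->B, D->CD

  step 2 ⇒ step 3: CDDAACAC ⇒ B·CD·CD·DA·DA·B·DA·B
    A ↦ DA
    C ↦ B
    D ↦ CD
    B ↦ AC  (constrained at step 3)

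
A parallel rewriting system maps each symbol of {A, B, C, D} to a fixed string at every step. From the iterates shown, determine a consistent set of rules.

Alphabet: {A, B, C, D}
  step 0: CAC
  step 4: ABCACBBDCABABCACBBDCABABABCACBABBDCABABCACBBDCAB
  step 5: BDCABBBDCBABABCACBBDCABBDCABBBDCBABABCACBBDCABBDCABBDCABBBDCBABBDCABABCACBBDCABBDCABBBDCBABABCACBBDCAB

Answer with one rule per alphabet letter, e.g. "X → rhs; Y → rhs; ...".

A->BDC, B->AB, C->B, D->CAC

  step 4 ⇒ step 5: ABCACBBDCABABCACBBDCABABABCACBABBDCABABCACBBDCAB ⇒ BDC·AB·B·BDC·B·AB·AB·CAC·B·BDC·AB·BDC·AB·B·BDC·B·AB·AB·CAC·B·BDC·AB·BDC·AB·BDC·AB·B·BDC·B·AB·BDC·AB·AB·CAC·B·BDC·AB·BDC·AB·B·BDC·B·AB·AB·CAC·B·BDC·AB
    A ↦ BDC
    B ↦ AB
    C ↦ B
    D ↦ CAC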